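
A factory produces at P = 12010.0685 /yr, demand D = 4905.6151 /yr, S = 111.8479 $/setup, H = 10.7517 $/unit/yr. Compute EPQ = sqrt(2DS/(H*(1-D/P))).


1 - D/P = 1 - 0.4085 = 0.5915
H*(1-D/P) = 6.3601
2DS = 1097365.4943
EPQ = sqrt(172539.6754) = 415.3790

415.3790 units


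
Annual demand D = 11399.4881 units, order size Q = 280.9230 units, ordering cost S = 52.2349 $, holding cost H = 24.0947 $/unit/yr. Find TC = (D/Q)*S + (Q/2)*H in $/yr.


Ordering cost = D*S/Q = 2119.6240
Holding cost = Q*H/2 = 3384.3777
TC = 2119.6240 + 3384.3777 = 5504.0017

5504.0017 $/yr


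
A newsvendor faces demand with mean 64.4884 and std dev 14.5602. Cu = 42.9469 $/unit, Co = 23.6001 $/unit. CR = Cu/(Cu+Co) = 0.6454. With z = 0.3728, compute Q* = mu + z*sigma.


CR = Cu/(Cu+Co) = 42.9469/(42.9469+23.6001) = 0.6454
z = 0.3728
Q* = 64.4884 + 0.3728 * 14.5602 = 69.9164

69.9164 units


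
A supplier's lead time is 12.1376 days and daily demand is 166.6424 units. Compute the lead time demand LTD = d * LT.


LTD = 166.6424 * 12.1376 = 2022.6388

2022.6388 units


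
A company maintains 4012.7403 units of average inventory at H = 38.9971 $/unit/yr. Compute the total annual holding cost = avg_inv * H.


Cost = 4012.7403 * 38.9971 = 156485.2348

156485.2348 $/yr


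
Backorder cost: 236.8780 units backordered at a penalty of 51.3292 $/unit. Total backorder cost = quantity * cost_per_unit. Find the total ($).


Total = 236.8780 * 51.3292 = 12158.7582

12158.7582 $


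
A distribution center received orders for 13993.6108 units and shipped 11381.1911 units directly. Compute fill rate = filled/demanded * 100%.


FR = 11381.1911 / 13993.6108 * 100 = 81.3313

81.3313%


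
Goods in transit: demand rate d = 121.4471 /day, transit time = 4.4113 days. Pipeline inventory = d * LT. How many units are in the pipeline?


Pipeline = 121.4471 * 4.4113 = 535.7396

535.7396 units


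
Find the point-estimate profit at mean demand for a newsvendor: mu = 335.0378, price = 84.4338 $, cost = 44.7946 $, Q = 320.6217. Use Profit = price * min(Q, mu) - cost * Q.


Sales at mu = min(320.6217, 335.0378) = 320.6217
Revenue = 84.4338 * 320.6217 = 27071.3085
Total cost = 44.7946 * 320.6217 = 14362.1208
Profit = 27071.3085 - 14362.1208 = 12709.1877

12709.1877 $


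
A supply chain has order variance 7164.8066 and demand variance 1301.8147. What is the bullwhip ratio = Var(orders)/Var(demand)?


BW = 7164.8066 / 1301.8147 = 5.5037

5.5037


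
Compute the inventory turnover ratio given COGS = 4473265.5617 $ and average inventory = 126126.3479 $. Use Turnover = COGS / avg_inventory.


Turnover = 4473265.5617 / 126126.3479 = 35.4665

35.4665


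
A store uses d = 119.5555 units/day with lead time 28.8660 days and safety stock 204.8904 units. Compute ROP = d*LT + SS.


d*LT = 119.5555 * 28.8660 = 3451.0891
ROP = 3451.0891 + 204.8904 = 3655.9795

3655.9795 units


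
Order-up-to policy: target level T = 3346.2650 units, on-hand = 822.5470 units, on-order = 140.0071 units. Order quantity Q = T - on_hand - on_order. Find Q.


Inventory position = OH + OO = 822.5470 + 140.0071 = 962.5541
Q = 3346.2650 - 962.5541 = 2383.7109

2383.7109 units


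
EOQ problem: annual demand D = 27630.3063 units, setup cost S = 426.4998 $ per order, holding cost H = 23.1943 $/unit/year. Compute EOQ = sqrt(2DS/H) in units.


2*D*S = 2 * 27630.3063 * 426.4998 = 23568640.2218
2*D*S/H = 1016139.3197
EOQ = sqrt(1016139.3197) = 1008.0374

1008.0374 units


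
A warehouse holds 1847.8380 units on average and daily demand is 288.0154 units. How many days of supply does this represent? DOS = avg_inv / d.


DOS = 1847.8380 / 288.0154 = 6.4158

6.4158 days


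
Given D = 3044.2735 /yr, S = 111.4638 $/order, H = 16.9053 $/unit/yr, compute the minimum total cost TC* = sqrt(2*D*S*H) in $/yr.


2*D*S*H = 11472825.5469
TC* = sqrt(11472825.5469) = 3387.1560

3387.1560 $/yr


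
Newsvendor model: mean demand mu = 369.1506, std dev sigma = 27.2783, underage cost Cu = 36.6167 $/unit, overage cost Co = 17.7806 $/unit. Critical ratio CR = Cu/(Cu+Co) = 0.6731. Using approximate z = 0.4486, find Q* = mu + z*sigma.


CR = Cu/(Cu+Co) = 36.6167/(36.6167+17.7806) = 0.6731
z = 0.4486
Q* = 369.1506 + 0.4486 * 27.2783 = 381.3876

381.3876 units


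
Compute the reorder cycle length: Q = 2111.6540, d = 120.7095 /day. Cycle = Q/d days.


Cycle = 2111.6540 / 120.7095 = 17.4937

17.4937 days


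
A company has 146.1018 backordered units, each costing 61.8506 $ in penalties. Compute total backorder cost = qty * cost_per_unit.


Total = 146.1018 * 61.8506 = 9036.4840

9036.4840 $


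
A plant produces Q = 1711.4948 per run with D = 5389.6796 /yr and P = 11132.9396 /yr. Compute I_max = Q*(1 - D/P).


D/P = 0.4841
1 - D/P = 0.5159
I_max = 1711.4948 * 0.5159 = 882.9258

882.9258 units


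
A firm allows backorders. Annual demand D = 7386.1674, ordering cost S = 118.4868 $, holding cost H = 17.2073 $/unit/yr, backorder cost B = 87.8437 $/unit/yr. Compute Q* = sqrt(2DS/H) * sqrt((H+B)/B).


sqrt(2DS/H) = 318.9357
sqrt((H+B)/B) = 1.0936
Q* = 318.9357 * 1.0936 = 348.7771

348.7771 units


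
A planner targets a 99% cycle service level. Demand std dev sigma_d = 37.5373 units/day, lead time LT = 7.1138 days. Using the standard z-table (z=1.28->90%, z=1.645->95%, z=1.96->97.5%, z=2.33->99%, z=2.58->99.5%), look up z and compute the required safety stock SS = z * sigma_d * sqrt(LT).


From the table, SL = 99% corresponds to z = 2.33
sqrt(LT) = sqrt(7.1138) = 2.6672
SS = 2.33 * 37.5373 * 2.6672 = 233.2758

233.2758 units


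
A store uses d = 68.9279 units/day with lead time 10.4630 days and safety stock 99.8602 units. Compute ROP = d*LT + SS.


d*LT = 68.9279 * 10.4630 = 721.1926
ROP = 721.1926 + 99.8602 = 821.0528

821.0528 units


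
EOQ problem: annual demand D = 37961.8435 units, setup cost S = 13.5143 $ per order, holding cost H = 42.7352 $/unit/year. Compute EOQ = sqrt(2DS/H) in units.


2*D*S = 2 * 37961.8435 * 13.5143 = 1026055.4832
2*D*S/H = 24009.6100
EOQ = sqrt(24009.6100) = 154.9503

154.9503 units


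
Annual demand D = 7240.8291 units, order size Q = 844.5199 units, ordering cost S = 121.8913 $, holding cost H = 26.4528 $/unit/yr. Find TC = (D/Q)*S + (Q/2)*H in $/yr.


Ordering cost = D*S/Q = 1045.0838
Holding cost = Q*H/2 = 11169.9580
TC = 1045.0838 + 11169.9580 = 12215.0418

12215.0418 $/yr


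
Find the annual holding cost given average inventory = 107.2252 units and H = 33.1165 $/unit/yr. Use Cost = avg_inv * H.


Cost = 107.2252 * 33.1165 = 3550.9233

3550.9233 $/yr


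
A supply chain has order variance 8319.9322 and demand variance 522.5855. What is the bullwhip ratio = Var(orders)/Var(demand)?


BW = 8319.9322 / 522.5855 = 15.9207

15.9207


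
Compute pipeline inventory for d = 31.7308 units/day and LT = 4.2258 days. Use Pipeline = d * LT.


Pipeline = 31.7308 * 4.2258 = 134.0880

134.0880 units


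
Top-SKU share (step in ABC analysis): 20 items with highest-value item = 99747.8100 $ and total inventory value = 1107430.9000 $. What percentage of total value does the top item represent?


Top item = 99747.8100
Total = 1107430.9000
Percentage = 99747.8100 / 1107430.9000 * 100 = 9.0071

9.0071%


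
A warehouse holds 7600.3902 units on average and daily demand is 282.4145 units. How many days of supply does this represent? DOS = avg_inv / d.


DOS = 7600.3902 / 282.4145 = 26.9122

26.9122 days


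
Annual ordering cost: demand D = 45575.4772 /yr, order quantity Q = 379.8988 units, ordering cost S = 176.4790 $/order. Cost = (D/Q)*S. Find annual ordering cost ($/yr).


Number of orders = D/Q = 119.9674
Cost = 119.9674 * 176.4790 = 21171.7295

21171.7295 $/yr


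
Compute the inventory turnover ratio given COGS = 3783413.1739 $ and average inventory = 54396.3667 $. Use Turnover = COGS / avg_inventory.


Turnover = 3783413.1739 / 54396.3667 = 69.5527

69.5527


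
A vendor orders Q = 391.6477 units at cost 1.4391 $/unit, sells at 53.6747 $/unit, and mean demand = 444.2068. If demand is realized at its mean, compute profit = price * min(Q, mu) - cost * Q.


Sales at mu = min(391.6477, 444.2068) = 391.6477
Revenue = 53.6747 * 391.6477 = 21021.5728
Total cost = 1.4391 * 391.6477 = 563.6202
Profit = 21021.5728 - 563.6202 = 20457.9526

20457.9526 $


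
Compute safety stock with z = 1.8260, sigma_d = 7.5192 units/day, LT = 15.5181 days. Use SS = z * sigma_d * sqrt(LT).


sqrt(LT) = sqrt(15.5181) = 3.9393
SS = 1.8260 * 7.5192 * 3.9393 = 54.0868

54.0868 units


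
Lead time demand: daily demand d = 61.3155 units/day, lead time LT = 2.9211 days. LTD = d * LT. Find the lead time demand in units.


LTD = 61.3155 * 2.9211 = 179.1087

179.1087 units


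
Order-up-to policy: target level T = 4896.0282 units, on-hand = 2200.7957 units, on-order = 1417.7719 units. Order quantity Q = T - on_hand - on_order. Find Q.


Inventory position = OH + OO = 2200.7957 + 1417.7719 = 3618.5676
Q = 4896.0282 - 3618.5676 = 1277.4606

1277.4606 units


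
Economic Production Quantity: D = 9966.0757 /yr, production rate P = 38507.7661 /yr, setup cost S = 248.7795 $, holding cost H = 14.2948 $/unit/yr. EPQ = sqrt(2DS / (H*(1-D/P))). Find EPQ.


1 - D/P = 1 - 0.2588 = 0.7412
H*(1-D/P) = 10.5952
2DS = 4958710.6592
EPQ = sqrt(468014.5110) = 684.1159

684.1159 units


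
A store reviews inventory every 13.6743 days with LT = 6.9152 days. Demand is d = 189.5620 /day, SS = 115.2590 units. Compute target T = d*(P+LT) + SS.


P + LT = 20.5895
d*(P+LT) = 189.5620 * 20.5895 = 3902.9868
T = 3902.9868 + 115.2590 = 4018.2458

4018.2458 units


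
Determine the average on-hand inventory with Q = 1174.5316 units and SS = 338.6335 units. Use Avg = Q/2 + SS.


Q/2 = 587.2658
Avg = 587.2658 + 338.6335 = 925.8993

925.8993 units


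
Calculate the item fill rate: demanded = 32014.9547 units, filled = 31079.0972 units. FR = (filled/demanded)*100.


FR = 31079.0972 / 32014.9547 * 100 = 97.0768

97.0768%


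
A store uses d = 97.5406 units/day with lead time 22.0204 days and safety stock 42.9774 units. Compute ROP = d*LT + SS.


d*LT = 97.5406 * 22.0204 = 2147.8830
ROP = 2147.8830 + 42.9774 = 2190.8604

2190.8604 units


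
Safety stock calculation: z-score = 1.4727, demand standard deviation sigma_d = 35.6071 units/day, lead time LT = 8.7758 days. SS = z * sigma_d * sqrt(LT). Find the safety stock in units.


sqrt(LT) = sqrt(8.7758) = 2.9624
SS = 1.4727 * 35.6071 * 2.9624 = 155.3439

155.3439 units


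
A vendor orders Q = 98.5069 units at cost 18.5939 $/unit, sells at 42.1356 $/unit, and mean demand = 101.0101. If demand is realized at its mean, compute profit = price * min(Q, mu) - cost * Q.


Sales at mu = min(98.5069, 101.0101) = 98.5069
Revenue = 42.1356 * 98.5069 = 4150.6473
Total cost = 18.5939 * 98.5069 = 1831.6274
Profit = 4150.6473 - 1831.6274 = 2319.0199

2319.0199 $


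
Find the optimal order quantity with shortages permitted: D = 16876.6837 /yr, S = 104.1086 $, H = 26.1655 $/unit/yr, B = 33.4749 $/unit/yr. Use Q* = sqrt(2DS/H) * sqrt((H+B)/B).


sqrt(2DS/H) = 366.4691
sqrt((H+B)/B) = 1.3348
Q* = 366.4691 * 1.3348 = 489.1567

489.1567 units


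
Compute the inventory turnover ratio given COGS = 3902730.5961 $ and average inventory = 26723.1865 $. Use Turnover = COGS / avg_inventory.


Turnover = 3902730.5961 / 26723.1865 = 146.0429

146.0429


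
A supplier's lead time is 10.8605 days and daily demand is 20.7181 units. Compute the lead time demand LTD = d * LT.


LTD = 20.7181 * 10.8605 = 225.0089

225.0089 units


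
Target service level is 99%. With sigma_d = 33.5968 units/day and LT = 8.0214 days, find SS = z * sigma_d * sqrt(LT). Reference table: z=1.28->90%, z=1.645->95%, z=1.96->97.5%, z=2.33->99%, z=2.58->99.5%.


From the table, SL = 99% corresponds to z = 2.33
sqrt(LT) = sqrt(8.0214) = 2.8322
SS = 2.33 * 33.5968 * 2.8322 = 221.7068

221.7068 units


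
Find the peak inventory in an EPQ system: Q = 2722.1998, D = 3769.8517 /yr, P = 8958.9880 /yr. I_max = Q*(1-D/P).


D/P = 0.4208
1 - D/P = 0.5792
I_max = 2722.1998 * 0.5792 = 1576.7256

1576.7256 units


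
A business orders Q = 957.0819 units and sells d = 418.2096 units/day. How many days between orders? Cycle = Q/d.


Cycle = 957.0819 / 418.2096 = 2.2885

2.2885 days


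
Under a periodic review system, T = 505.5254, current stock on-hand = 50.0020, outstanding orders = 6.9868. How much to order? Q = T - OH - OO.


Inventory position = OH + OO = 50.0020 + 6.9868 = 56.9888
Q = 505.5254 - 56.9888 = 448.5366

448.5366 units


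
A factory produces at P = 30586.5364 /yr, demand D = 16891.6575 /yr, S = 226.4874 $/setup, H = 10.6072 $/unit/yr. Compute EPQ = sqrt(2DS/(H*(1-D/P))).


1 - D/P = 1 - 0.5523 = 0.4477
H*(1-D/P) = 4.7493
2DS = 7651495.1777
EPQ = sqrt(1611082.0374) = 1269.2841

1269.2841 units


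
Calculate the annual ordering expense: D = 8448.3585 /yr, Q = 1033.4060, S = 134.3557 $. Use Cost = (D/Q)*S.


Number of orders = D/Q = 8.1753
Cost = 8.1753 * 134.3557 = 1098.3922

1098.3922 $/yr


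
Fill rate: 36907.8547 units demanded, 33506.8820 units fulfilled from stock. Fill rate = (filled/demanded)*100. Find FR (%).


FR = 33506.8820 / 36907.8547 * 100 = 90.7852

90.7852%


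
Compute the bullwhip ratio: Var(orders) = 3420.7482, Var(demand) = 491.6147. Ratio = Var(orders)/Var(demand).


BW = 3420.7482 / 491.6147 = 6.9582

6.9582


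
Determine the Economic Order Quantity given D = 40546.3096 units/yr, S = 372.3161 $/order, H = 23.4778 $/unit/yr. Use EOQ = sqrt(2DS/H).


2*D*S = 2 * 40546.3096 * 372.3161 = 30192087.7193
2*D*S/H = 1285984.5351
EOQ = sqrt(1285984.5351) = 1134.0126

1134.0126 units


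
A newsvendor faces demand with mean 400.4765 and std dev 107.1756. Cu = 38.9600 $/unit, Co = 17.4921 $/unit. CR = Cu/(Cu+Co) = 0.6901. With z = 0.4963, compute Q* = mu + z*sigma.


CR = Cu/(Cu+Co) = 38.9600/(38.9600+17.4921) = 0.6901
z = 0.4963
Q* = 400.4765 + 0.4963 * 107.1756 = 453.6678

453.6678 units


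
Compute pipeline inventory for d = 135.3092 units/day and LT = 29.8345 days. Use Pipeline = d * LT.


Pipeline = 135.3092 * 29.8345 = 4036.8823

4036.8823 units


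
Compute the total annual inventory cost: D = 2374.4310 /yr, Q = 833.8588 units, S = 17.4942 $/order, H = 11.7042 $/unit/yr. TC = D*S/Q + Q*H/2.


Ordering cost = D*S/Q = 49.8151
Holding cost = Q*H/2 = 4879.8251
TC = 49.8151 + 4879.8251 = 4929.6402

4929.6402 $/yr


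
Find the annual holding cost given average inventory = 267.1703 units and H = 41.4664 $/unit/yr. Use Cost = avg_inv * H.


Cost = 267.1703 * 41.4664 = 11078.5905

11078.5905 $/yr


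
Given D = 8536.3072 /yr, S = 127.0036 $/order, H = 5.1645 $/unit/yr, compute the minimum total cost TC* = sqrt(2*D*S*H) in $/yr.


2*D*S*H = 11198100.0852
TC* = sqrt(11198100.0852) = 3346.3562

3346.3562 $/yr


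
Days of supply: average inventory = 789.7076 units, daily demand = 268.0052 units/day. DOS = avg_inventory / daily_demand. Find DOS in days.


DOS = 789.7076 / 268.0052 = 2.9466

2.9466 days


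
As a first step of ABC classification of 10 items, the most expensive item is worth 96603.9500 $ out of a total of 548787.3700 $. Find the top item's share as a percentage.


Top item = 96603.9500
Total = 548787.3700
Percentage = 96603.9500 / 548787.3700 * 100 = 17.6032

17.6032%


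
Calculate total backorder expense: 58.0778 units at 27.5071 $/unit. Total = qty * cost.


Total = 58.0778 * 27.5071 = 1597.5519

1597.5519 $


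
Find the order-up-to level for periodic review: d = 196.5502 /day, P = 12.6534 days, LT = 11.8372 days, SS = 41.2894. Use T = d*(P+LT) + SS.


P + LT = 24.4906
d*(P+LT) = 196.5502 * 24.4906 = 4813.6323
T = 4813.6323 + 41.2894 = 4854.9217

4854.9217 units


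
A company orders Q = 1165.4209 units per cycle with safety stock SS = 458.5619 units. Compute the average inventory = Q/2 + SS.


Q/2 = 582.7105
Avg = 582.7105 + 458.5619 = 1041.2723

1041.2723 units


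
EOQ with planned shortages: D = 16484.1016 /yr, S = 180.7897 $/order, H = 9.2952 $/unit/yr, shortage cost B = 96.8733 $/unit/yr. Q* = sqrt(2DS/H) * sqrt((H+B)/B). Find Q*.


sqrt(2DS/H) = 800.7651
sqrt((H+B)/B) = 1.0469
Q* = 800.7651 * 1.0469 = 838.3028

838.3028 units


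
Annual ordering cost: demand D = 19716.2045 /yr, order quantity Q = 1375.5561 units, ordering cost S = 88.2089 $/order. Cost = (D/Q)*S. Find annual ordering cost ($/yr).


Number of orders = D/Q = 14.3333
Cost = 14.3333 * 88.2089 = 1264.3212

1264.3212 $/yr


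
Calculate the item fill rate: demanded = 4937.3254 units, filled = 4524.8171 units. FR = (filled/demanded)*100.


FR = 4524.8171 / 4937.3254 * 100 = 91.6451

91.6451%


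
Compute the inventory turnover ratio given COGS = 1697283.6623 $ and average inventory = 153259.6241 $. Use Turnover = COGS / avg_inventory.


Turnover = 1697283.6623 / 153259.6241 = 11.0746

11.0746


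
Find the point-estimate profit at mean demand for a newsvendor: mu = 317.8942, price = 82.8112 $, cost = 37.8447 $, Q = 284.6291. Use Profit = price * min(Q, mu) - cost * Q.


Sales at mu = min(284.6291, 317.8942) = 284.6291
Revenue = 82.8112 * 284.6291 = 23570.4773
Total cost = 37.8447 * 284.6291 = 10771.7029
Profit = 23570.4773 - 10771.7029 = 12798.7744

12798.7744 $


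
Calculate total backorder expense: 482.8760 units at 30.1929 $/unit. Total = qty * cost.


Total = 482.8760 * 30.1929 = 14579.4268

14579.4268 $


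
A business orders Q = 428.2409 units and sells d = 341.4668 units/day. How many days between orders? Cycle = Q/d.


Cycle = 428.2409 / 341.4668 = 1.2541

1.2541 days


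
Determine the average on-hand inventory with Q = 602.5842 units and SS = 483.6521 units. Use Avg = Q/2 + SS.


Q/2 = 301.2921
Avg = 301.2921 + 483.6521 = 784.9442

784.9442 units


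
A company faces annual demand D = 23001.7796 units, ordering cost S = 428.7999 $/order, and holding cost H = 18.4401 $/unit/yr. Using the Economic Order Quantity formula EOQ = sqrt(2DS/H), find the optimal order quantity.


2*D*S = 2 * 23001.7796 * 428.7999 = 19726321.5846
2*D*S/H = 1069751.3346
EOQ = sqrt(1069751.3346) = 1034.2878

1034.2878 units


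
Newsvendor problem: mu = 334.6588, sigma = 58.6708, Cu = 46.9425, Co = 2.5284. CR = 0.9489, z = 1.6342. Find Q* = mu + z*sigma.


CR = Cu/(Cu+Co) = 46.9425/(46.9425+2.5284) = 0.9489
z = 1.6342
Q* = 334.6588 + 1.6342 * 58.6708 = 430.5386

430.5386 units


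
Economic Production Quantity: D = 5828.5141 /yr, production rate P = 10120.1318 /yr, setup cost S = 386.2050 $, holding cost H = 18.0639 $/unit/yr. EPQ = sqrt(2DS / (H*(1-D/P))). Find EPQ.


1 - D/P = 1 - 0.5759 = 0.4241
H*(1-D/P) = 7.6603
2DS = 4502002.5760
EPQ = sqrt(587704.9648) = 766.6192

766.6192 units


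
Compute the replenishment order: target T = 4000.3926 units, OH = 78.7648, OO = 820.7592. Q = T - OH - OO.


Inventory position = OH + OO = 78.7648 + 820.7592 = 899.5240
Q = 4000.3926 - 899.5240 = 3100.8686

3100.8686 units


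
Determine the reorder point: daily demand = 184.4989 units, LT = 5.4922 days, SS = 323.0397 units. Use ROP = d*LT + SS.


d*LT = 184.4989 * 5.4922 = 1013.3049
ROP = 1013.3049 + 323.0397 = 1336.3446

1336.3446 units


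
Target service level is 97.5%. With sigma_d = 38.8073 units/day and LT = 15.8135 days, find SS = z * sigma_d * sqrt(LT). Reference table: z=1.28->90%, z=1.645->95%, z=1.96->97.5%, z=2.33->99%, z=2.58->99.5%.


From the table, SL = 97.5% corresponds to z = 1.96
sqrt(LT) = sqrt(15.8135) = 3.9766
SS = 1.96 * 38.8073 * 3.9766 = 302.4708

302.4708 units


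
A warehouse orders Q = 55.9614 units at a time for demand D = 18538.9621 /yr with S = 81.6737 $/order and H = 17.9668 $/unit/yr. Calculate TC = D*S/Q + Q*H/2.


Ordering cost = D*S/Q = 27056.9648
Holding cost = Q*H/2 = 502.7236
TC = 27056.9648 + 502.7236 = 27559.6884

27559.6884 $/yr


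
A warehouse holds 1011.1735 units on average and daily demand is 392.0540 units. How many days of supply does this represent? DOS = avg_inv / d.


DOS = 1011.1735 / 392.0540 = 2.5792

2.5792 days


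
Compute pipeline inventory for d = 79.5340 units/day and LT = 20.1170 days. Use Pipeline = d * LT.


Pipeline = 79.5340 * 20.1170 = 1599.9855

1599.9855 units


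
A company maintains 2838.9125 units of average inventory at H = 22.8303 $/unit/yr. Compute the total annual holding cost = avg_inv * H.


Cost = 2838.9125 * 22.8303 = 64813.2240

64813.2240 $/yr


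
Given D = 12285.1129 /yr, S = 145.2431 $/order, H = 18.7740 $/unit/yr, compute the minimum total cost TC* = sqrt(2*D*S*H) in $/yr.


2*D*S*H = 66997943.2925
TC* = sqrt(66997943.2925) = 8185.2271

8185.2271 $/yr


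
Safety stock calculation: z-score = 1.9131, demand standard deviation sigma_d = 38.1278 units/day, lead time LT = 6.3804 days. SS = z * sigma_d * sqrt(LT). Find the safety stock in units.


sqrt(LT) = sqrt(6.3804) = 2.5259
SS = 1.9131 * 38.1278 * 2.5259 = 184.2483

184.2483 units


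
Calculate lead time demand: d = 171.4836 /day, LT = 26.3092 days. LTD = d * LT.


LTD = 171.4836 * 26.3092 = 4511.5963

4511.5963 units


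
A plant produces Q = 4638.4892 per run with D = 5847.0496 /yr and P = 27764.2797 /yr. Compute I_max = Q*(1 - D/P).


D/P = 0.2106
1 - D/P = 0.7894
I_max = 4638.4892 * 0.7894 = 3661.6414

3661.6414 units


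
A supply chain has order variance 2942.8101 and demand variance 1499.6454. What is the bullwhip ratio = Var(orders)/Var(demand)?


BW = 2942.8101 / 1499.6454 = 1.9623

1.9623


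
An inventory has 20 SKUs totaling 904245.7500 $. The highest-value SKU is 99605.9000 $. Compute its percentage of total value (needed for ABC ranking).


Top item = 99605.9000
Total = 904245.7500
Percentage = 99605.9000 / 904245.7500 * 100 = 11.0154

11.0154%


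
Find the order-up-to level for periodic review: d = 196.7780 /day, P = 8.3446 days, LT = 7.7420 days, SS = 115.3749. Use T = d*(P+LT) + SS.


P + LT = 16.0866
d*(P+LT) = 196.7780 * 16.0866 = 3165.4890
T = 3165.4890 + 115.3749 = 3280.8639

3280.8639 units


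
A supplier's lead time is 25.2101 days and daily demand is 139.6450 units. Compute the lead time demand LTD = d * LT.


LTD = 139.6450 * 25.2101 = 3520.4644

3520.4644 units


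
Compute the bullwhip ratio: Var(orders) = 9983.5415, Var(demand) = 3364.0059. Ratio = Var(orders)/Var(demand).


BW = 9983.5415 / 3364.0059 = 2.9678

2.9678


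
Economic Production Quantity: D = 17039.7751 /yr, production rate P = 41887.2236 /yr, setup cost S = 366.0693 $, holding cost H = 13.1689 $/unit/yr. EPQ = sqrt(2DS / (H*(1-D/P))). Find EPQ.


1 - D/P = 1 - 0.4068 = 0.5932
H*(1-D/P) = 7.8118
2DS = 12475477.0860
EPQ = sqrt(1597009.2772) = 1263.7283

1263.7283 units


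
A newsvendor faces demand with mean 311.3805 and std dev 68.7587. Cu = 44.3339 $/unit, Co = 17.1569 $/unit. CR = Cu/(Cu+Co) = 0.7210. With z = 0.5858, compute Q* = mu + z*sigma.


CR = Cu/(Cu+Co) = 44.3339/(44.3339+17.1569) = 0.7210
z = 0.5858
Q* = 311.3805 + 0.5858 * 68.7587 = 351.6593

351.6593 units


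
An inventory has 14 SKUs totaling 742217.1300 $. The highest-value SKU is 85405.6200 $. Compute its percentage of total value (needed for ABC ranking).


Top item = 85405.6200
Total = 742217.1300
Percentage = 85405.6200 / 742217.1300 * 100 = 11.5068

11.5068%


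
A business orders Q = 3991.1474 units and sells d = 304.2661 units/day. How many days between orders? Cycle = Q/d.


Cycle = 3991.1474 / 304.2661 = 13.1173

13.1173 days


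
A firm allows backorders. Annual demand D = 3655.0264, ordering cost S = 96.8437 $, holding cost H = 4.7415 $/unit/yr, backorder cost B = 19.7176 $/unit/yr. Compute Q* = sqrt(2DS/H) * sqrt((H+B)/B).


sqrt(2DS/H) = 386.4008
sqrt((H+B)/B) = 1.1138
Q* = 386.4008 * 1.1138 = 430.3594

430.3594 units


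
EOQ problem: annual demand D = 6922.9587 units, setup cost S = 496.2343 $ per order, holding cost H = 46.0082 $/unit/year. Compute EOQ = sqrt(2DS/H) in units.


2*D*S = 2 * 6922.9587 * 496.2343 = 6870819.1288
2*D*S/H = 149339.0119
EOQ = sqrt(149339.0119) = 386.4441

386.4441 units


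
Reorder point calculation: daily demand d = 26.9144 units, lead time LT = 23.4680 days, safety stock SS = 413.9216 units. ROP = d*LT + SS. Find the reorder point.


d*LT = 26.9144 * 23.4680 = 631.6271
ROP = 631.6271 + 413.9216 = 1045.5487

1045.5487 units


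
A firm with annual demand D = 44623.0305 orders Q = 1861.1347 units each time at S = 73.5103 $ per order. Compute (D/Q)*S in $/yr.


Number of orders = D/Q = 23.9762
Cost = 23.9762 * 73.5103 = 1762.5013

1762.5013 $/yr


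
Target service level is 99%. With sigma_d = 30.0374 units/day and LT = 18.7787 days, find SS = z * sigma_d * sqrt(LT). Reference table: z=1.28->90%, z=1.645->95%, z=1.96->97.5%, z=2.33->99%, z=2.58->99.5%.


From the table, SL = 99% corresponds to z = 2.33
sqrt(LT) = sqrt(18.7787) = 4.3334
SS = 2.33 * 30.0374 * 4.3334 = 303.2851

303.2851 units


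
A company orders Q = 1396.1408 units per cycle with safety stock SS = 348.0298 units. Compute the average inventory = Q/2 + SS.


Q/2 = 698.0704
Avg = 698.0704 + 348.0298 = 1046.1002

1046.1002 units


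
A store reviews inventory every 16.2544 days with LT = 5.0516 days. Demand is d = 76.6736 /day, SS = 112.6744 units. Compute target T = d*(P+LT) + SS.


P + LT = 21.3060
d*(P+LT) = 76.6736 * 21.3060 = 1633.6077
T = 1633.6077 + 112.6744 = 1746.2821

1746.2821 units


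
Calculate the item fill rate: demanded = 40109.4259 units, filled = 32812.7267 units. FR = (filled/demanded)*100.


FR = 32812.7267 / 40109.4259 * 100 = 81.8080

81.8080%


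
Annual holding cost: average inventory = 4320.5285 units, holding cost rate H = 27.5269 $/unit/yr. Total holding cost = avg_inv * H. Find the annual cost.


Cost = 4320.5285 * 27.5269 = 118930.7560

118930.7560 $/yr


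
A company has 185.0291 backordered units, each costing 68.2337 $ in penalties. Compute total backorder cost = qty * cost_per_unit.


Total = 185.0291 * 68.2337 = 12625.2201

12625.2201 $


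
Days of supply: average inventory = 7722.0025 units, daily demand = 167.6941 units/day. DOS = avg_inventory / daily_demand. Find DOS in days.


DOS = 7722.0025 / 167.6941 = 46.0481

46.0481 days


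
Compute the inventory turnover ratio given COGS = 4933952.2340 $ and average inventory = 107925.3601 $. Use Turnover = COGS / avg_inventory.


Turnover = 4933952.2340 / 107925.3601 = 45.7163

45.7163


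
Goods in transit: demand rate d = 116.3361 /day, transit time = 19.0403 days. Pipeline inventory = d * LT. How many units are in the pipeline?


Pipeline = 116.3361 * 19.0403 = 2215.0742

2215.0742 units


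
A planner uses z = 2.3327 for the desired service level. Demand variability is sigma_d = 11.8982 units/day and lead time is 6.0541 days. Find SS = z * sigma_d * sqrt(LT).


sqrt(LT) = sqrt(6.0541) = 2.4605
SS = 2.3327 * 11.8982 * 2.4605 = 68.2912

68.2912 units


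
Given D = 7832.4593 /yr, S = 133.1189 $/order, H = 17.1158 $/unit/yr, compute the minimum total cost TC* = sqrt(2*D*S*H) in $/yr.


2*D*S*H = 35691521.8162
TC* = sqrt(35691521.8162) = 5974.2382

5974.2382 $/yr


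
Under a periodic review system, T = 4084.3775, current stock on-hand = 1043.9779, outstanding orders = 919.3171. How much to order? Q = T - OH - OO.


Inventory position = OH + OO = 1043.9779 + 919.3171 = 1963.2950
Q = 4084.3775 - 1963.2950 = 2121.0825

2121.0825 units


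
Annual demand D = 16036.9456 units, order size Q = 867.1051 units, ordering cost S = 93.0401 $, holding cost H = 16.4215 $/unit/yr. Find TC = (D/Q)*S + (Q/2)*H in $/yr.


Ordering cost = D*S/Q = 1720.7591
Holding cost = Q*H/2 = 7119.5832
TC = 1720.7591 + 7119.5832 = 8840.3423

8840.3423 $/yr


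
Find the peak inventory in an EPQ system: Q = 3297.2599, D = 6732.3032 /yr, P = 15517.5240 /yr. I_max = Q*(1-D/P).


D/P = 0.4339
1 - D/P = 0.5661
I_max = 3297.2599 * 0.5661 = 1866.7383

1866.7383 units


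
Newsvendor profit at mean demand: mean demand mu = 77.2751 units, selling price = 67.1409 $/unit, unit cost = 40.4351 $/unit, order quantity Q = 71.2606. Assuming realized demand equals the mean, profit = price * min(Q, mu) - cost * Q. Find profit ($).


Sales at mu = min(71.2606, 77.2751) = 71.2606
Revenue = 67.1409 * 71.2606 = 4784.5008
Total cost = 40.4351 * 71.2606 = 2881.4295
Profit = 4784.5008 - 2881.4295 = 1903.0713

1903.0713 $


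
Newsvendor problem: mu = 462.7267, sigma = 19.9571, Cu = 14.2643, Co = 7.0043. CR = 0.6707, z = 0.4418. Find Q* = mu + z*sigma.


CR = Cu/(Cu+Co) = 14.2643/(14.2643+7.0043) = 0.6707
z = 0.4418
Q* = 462.7267 + 0.4418 * 19.9571 = 471.5437

471.5437 units


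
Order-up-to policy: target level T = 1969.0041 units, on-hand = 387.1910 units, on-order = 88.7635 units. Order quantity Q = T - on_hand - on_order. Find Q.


Inventory position = OH + OO = 387.1910 + 88.7635 = 475.9545
Q = 1969.0041 - 475.9545 = 1493.0496

1493.0496 units


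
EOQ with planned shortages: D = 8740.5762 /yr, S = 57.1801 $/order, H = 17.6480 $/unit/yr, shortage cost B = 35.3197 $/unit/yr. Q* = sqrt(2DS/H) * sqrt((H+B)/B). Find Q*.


sqrt(2DS/H) = 237.9906
sqrt((H+B)/B) = 1.2246
Q* = 237.9906 * 1.2246 = 291.4451

291.4451 units


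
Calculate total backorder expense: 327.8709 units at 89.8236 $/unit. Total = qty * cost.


Total = 327.8709 * 89.8236 = 29450.5446

29450.5446 $


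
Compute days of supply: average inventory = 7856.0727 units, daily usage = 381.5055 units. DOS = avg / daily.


DOS = 7856.0727 / 381.5055 = 20.5923

20.5923 days


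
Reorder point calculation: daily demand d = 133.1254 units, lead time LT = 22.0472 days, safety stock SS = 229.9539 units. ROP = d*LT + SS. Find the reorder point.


d*LT = 133.1254 * 22.0472 = 2935.0423
ROP = 2935.0423 + 229.9539 = 3164.9962

3164.9962 units


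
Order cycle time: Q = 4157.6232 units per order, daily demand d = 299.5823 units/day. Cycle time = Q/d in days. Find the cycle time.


Cycle = 4157.6232 / 299.5823 = 13.8781

13.8781 days


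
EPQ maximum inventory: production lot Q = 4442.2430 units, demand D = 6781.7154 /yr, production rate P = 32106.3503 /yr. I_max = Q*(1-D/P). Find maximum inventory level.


D/P = 0.2112
1 - D/P = 0.7888
I_max = 4442.2430 * 0.7888 = 3503.9231

3503.9231 units


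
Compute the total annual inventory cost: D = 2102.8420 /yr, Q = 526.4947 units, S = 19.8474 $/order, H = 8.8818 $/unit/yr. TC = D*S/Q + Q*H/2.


Ordering cost = D*S/Q = 79.2714
Holding cost = Q*H/2 = 2338.1103
TC = 79.2714 + 2338.1103 = 2417.3817

2417.3817 $/yr


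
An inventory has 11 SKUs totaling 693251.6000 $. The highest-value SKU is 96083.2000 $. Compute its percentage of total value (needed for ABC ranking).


Top item = 96083.2000
Total = 693251.6000
Percentage = 96083.2000 / 693251.6000 * 100 = 13.8598

13.8598%


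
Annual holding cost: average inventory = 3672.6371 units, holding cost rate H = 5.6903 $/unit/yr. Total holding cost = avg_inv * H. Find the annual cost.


Cost = 3672.6371 * 5.6903 = 20898.4069

20898.4069 $/yr


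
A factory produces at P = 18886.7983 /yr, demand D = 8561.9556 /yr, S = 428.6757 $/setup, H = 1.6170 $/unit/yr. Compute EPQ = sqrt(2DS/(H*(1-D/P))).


1 - D/P = 1 - 0.4533 = 0.5467
H*(1-D/P) = 0.8840
2DS = 7340604.6204
EPQ = sqrt(8304179.1778) = 2881.6973

2881.6973 units


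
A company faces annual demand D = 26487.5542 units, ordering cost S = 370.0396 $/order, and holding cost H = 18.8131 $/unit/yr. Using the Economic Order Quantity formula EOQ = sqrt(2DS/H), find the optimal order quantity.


2*D*S = 2 * 26487.5542 * 370.0396 = 19602887.9223
2*D*S/H = 1041980.7433
EOQ = sqrt(1041980.7433) = 1020.7746

1020.7746 units


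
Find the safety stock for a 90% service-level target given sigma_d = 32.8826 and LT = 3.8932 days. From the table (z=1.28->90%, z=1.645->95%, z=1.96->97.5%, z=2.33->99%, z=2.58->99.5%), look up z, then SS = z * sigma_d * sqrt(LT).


From the table, SL = 90% corresponds to z = 1.28
sqrt(LT) = sqrt(3.8932) = 1.9731
SS = 1.28 * 32.8826 * 1.9731 = 83.0481

83.0481 units


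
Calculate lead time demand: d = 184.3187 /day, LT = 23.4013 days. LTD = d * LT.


LTD = 184.3187 * 23.4013 = 4313.2972

4313.2972 units


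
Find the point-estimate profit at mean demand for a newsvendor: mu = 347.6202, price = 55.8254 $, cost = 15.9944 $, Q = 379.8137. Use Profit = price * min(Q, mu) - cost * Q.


Sales at mu = min(379.8137, 347.6202) = 347.6202
Revenue = 55.8254 * 347.6202 = 19406.0367
Total cost = 15.9944 * 379.8137 = 6074.8922
Profit = 19406.0367 - 6074.8922 = 13331.1445

13331.1445 $


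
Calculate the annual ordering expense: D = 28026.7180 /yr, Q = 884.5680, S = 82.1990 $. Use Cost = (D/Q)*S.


Number of orders = D/Q = 31.6841
Cost = 31.6841 * 82.1990 = 2604.3992

2604.3992 $/yr


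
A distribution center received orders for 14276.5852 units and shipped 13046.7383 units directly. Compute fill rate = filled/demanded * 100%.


FR = 13046.7383 / 14276.5852 * 100 = 91.3856

91.3856%


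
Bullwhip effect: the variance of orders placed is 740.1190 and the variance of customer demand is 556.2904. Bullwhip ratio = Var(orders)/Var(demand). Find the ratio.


BW = 740.1190 / 556.2904 = 1.3305

1.3305


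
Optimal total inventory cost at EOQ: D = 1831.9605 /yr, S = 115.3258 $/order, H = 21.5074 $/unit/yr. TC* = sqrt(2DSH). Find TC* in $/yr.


2*D*S*H = 9087836.1701
TC* = sqrt(9087836.1701) = 3014.6038

3014.6038 $/yr


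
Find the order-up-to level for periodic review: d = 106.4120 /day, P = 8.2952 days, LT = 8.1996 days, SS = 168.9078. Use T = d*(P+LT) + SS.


P + LT = 16.4948
d*(P+LT) = 106.4120 * 16.4948 = 1755.2447
T = 1755.2447 + 168.9078 = 1924.1525

1924.1525 units


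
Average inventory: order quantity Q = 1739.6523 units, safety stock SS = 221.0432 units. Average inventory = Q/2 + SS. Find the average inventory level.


Q/2 = 869.8261
Avg = 869.8261 + 221.0432 = 1090.8693

1090.8693 units


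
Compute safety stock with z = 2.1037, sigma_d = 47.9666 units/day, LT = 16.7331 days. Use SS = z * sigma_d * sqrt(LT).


sqrt(LT) = sqrt(16.7331) = 4.0906
SS = 2.1037 * 47.9666 * 4.0906 = 412.7727

412.7727 units


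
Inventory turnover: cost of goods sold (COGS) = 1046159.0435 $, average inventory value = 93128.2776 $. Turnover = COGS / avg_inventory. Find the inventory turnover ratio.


Turnover = 1046159.0435 / 93128.2776 = 11.2335

11.2335


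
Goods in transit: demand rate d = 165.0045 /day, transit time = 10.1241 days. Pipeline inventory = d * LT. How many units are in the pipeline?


Pipeline = 165.0045 * 10.1241 = 1670.5221

1670.5221 units


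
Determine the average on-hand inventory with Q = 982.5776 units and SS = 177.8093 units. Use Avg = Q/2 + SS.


Q/2 = 491.2888
Avg = 491.2888 + 177.8093 = 669.0981

669.0981 units


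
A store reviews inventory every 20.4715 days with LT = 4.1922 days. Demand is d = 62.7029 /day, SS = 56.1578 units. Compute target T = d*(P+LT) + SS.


P + LT = 24.6637
d*(P+LT) = 62.7029 * 24.6637 = 1546.4855
T = 1546.4855 + 56.1578 = 1602.6433

1602.6433 units


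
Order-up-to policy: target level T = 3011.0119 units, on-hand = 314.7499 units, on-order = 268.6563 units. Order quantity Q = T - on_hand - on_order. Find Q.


Inventory position = OH + OO = 314.7499 + 268.6563 = 583.4062
Q = 3011.0119 - 583.4062 = 2427.6057

2427.6057 units


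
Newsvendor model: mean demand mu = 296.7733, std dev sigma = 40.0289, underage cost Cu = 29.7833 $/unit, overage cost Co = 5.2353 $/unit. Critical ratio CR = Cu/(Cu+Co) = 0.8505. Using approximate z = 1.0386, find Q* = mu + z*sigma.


CR = Cu/(Cu+Co) = 29.7833/(29.7833+5.2353) = 0.8505
z = 1.0386
Q* = 296.7733 + 1.0386 * 40.0289 = 338.3473

338.3473 units


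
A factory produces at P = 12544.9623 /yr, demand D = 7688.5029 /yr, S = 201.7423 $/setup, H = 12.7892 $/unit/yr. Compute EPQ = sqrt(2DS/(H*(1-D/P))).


1 - D/P = 1 - 0.6129 = 0.3871
H*(1-D/P) = 4.9510
2DS = 3102192.5172
EPQ = sqrt(626577.7445) = 791.5666

791.5666 units


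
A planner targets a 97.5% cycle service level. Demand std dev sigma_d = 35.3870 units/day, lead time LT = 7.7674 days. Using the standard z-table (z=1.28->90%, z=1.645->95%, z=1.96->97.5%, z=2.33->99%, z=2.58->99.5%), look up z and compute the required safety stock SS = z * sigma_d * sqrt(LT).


From the table, SL = 97.5% corresponds to z = 1.96
sqrt(LT) = sqrt(7.7674) = 2.7870
SS = 1.96 * 35.3870 * 2.7870 = 193.3026

193.3026 units


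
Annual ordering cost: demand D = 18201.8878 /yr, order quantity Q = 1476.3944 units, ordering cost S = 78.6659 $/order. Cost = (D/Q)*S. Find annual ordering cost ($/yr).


Number of orders = D/Q = 12.3286
Cost = 12.3286 * 78.6659 = 969.8410

969.8410 $/yr


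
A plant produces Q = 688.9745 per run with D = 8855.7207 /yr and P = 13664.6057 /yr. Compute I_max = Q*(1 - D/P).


D/P = 0.6481
1 - D/P = 0.3519
I_max = 688.9745 * 0.3519 = 242.4658

242.4658 units


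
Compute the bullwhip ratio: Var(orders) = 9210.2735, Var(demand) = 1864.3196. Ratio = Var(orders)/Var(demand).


BW = 9210.2735 / 1864.3196 = 4.9403

4.9403


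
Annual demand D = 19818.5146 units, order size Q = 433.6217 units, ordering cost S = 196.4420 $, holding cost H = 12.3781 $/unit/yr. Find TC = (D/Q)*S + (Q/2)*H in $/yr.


Ordering cost = D*S/Q = 8978.3068
Holding cost = Q*H/2 = 2683.7064
TC = 8978.3068 + 2683.7064 = 11662.0132

11662.0132 $/yr


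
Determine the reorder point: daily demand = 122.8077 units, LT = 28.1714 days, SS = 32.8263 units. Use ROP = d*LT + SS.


d*LT = 122.8077 * 28.1714 = 3459.6648
ROP = 3459.6648 + 32.8263 = 3492.4911

3492.4911 units


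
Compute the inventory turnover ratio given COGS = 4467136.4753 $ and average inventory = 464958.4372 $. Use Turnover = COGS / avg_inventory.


Turnover = 4467136.4753 / 464958.4372 = 9.6076

9.6076


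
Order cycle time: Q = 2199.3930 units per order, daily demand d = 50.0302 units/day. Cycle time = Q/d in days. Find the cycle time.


Cycle = 2199.3930 / 50.0302 = 43.9613

43.9613 days


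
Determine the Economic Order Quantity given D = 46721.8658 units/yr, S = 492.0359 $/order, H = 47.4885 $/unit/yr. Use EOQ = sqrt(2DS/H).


2*D*S = 2 * 46721.8658 * 492.0359 = 45977670.5772
2*D*S/H = 968185.3623
EOQ = sqrt(968185.3623) = 983.9641

983.9641 units


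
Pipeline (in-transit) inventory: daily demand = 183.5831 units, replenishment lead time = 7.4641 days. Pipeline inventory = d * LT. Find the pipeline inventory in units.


Pipeline = 183.5831 * 7.4641 = 1370.2826

1370.2826 units


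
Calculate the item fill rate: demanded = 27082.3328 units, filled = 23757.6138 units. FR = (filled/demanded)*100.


FR = 23757.6138 / 27082.3328 * 100 = 87.7237

87.7237%


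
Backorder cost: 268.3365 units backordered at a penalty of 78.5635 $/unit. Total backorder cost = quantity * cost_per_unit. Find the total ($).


Total = 268.3365 * 78.5635 = 21081.4546

21081.4546 $


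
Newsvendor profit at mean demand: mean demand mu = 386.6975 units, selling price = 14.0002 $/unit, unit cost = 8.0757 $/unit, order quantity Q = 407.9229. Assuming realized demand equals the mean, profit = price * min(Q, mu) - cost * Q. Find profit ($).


Sales at mu = min(407.9229, 386.6975) = 386.6975
Revenue = 14.0002 * 386.6975 = 5413.8423
Total cost = 8.0757 * 407.9229 = 3294.2630
Profit = 5413.8423 - 3294.2630 = 2119.5794

2119.5794 $


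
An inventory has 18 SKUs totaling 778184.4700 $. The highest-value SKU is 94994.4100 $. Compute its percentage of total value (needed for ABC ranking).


Top item = 94994.4100
Total = 778184.4700
Percentage = 94994.4100 / 778184.4700 * 100 = 12.2072

12.2072%
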